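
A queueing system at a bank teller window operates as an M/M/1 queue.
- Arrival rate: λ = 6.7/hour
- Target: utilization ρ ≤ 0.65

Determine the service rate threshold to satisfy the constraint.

ρ = λ/μ, so μ = λ/ρ
μ ≥ 6.7/0.65 = 10.3077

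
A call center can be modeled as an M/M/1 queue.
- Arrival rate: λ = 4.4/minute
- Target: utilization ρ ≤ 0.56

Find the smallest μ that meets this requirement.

ρ = λ/μ, so μ = λ/ρ
μ ≥ 4.4/0.56 = 7.8571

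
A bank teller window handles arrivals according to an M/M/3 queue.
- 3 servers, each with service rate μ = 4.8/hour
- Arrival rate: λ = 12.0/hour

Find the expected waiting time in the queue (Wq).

Traffic intensity: ρ = λ/(cμ) = 12.0/(3×4.8) = 0.8333
Since ρ = 0.8333 < 1, system is stable.
Offered load a = λ/μ = cρ = 12.0/4.8 = 2.5000
P₀ = [ Σₙ₌₀^2 aⁿ/n! + a^3/(3!(1-ρ)) ]⁻¹
Σ = a^0/0! + a^1/1! + a^2/2! = 1.0000 + 2.5000 + 3.1250 = 6.6250
a^3/(3!(1-ρ)) = 15.6250/(6 × 0.166667) = 15.6250
P₀ = 1/(6.6250 + 15.6250) = 0.04494
Lq = P₀·a^3·ρ / (3!(1-ρ)²) = 0.044944 × 15.6250 × 0.83333 / (6 × 0.027778) = 3.5112
Wq = Lq/λ = 3.5112/12.0 = 0.2926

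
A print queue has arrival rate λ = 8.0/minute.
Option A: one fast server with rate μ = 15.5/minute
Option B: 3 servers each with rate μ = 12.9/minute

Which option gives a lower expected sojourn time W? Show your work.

Option A: single server μ = 15.5 (M/M/1)
  ρ_A = 8.0/15.5 = 0.5161
  W_A = 1/(μ-λ) = 1/(15.5-8.0) = 1/7.50 = 0.1333

Option B: 3 servers μ = 12.9 (M/M/3)
  ρ_B = λ/(cμ) = 8.0/(3×12.9) = 0.2067
  Offered load a = λ/μ = cρ = 8.0/12.9 = 0.6202
  P₀ = [ Σₙ₌₀^2 aⁿ/n! + a^3/(3!(1-ρ)) ]⁻¹
  Σ = a^0/0! + a^1/1! + a^2/2! = 1.0000 + 0.6202 + 0.1923 = 1.8125
  a^3/(3!(1-ρ)) = 0.2385/(6 × 0.7933) = 0.05011
  P₀ = 1/(1.8125 + 0.05011) = 0.5369
  Lq = P₀·a^3·ρ / (3!(1-ρ)²) = 0.53690 × 0.23851 × 0.20672 / (6 × 0.62930) = 0.007011
  Wq_B = Lq/λ = 0.0070107/8.0 = 0.0008763
  W_B = Wq_B + 1/μ = 0.0008763 + 0.07752 = 0.07840

Since W_B = 0.07840 < W_A = 0.1333, Option B (multiple servers) has the shorter time in system.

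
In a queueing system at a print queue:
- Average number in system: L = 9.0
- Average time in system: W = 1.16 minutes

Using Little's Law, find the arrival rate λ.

Little's Law: L = λW, so λ = L/W
λ = 9.0/1.16 = 7.7586 jobs/minute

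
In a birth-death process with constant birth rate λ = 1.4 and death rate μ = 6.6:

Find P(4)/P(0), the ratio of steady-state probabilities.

For constant rates: P(n)/P(0) = (λ/μ)^n
P(4)/P(0) = (1.4/6.6)^4 = 0.21212^4 = 0.002025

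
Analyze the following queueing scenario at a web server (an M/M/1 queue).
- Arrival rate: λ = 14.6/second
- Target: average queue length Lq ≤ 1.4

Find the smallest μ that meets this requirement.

For M/M/1: Lq = λ²/(μ(μ-λ))
Need Lq ≤ 1.4, i.e. μ(μ-λ) ≥ λ²/1.4
μ² - 14.6μ - 213.16/1.4 ≥ 0  →  μ² - 14.6μ - 152.25714 ≥ 0
Quadratic formula (positive root): μ = [λ + √(λ² + 4×152.25714)]/2
Discriminant: 213.16 + 4×152.25714 = 822.1886, √822.1886 = 28.6738
μ ≥ (14.6 + 28.6738)/2 = 21.6369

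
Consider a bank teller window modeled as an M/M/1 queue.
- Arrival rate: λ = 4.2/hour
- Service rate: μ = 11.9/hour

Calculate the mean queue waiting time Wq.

First, compute utilization: ρ = λ/μ = 4.2/11.9 = 0.3529
For M/M/1: Wq = λ/(μ(μ-λ))
Wq = 4.2/(11.9 × (11.9-4.2))
Wq = 4.2/(11.9 × 7.70)
Wq = 0.04584 hours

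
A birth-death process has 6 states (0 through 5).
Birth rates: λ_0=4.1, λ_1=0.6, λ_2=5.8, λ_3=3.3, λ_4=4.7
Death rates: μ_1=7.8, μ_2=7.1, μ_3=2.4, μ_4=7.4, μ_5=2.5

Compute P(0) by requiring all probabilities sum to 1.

Ratios P(n)/P(0) = (λ₀···λₙ₋₁)/(μ₁···μₙ):
P(1)/P(0) = (4.1)/(7.8) = 0.52564
P(2)/P(0) = (4.1×0.6)/(7.8×7.1) = 0.044420
P(3)/P(0) = (4.1×0.6×5.8)/(7.8×7.1×2.4) = 0.10735
P(4)/P(0) = (4.1×0.6×5.8×3.3)/(7.8×7.1×2.4×7.4) = 0.047872
P(5)/P(0) = (4.1×0.6×5.8×3.3×4.7)/(7.8×7.1×2.4×7.4×2.5) = 0.089999

Normalization: ∑ P(n) = 1
P(0) × (1.0000 + 0.52564 + 0.044420 + 0.10735 + 0.047872 + 0.089999) = 1
P(0) × 1.8153 = 1
P(0) = 1/1.8153 = 0.5509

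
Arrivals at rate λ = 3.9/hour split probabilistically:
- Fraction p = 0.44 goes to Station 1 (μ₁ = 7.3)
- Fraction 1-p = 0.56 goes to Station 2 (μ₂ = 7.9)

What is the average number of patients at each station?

Effective rates: λ₁ = 3.9×0.44 = 1.716, λ₂ = 3.9×0.56 = 2.184
Station 1: ρ₁ = 1.716/7.3 = 0.23507, L₁ = ρ₁/(1-ρ₁) = 0.23507/(1-0.23507) = 0.3073
Station 2: ρ₂ = 2.184/7.9 = 0.27646, L₂ = ρ₂/(1-ρ₂) = 0.27646/(1-0.27646) = 0.3821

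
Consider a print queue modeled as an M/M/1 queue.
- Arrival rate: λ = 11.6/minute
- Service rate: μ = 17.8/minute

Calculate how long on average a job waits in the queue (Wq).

First, compute utilization: ρ = λ/μ = 11.6/17.8 = 0.6517
For M/M/1: Wq = λ/(μ(μ-λ))
Wq = 11.6/(17.8 × (17.8-11.6))
Wq = 11.6/(17.8 × 6.20)
Wq = 0.1051 minutes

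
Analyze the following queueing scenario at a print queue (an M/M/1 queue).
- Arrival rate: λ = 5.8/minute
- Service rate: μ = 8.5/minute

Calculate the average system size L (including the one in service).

ρ = λ/μ = 5.8/8.5 = 0.6824
For M/M/1: L = λ/(μ-λ)
L = 5.8/(8.5-5.8) = 5.8/2.70
L = 2.1481 jobs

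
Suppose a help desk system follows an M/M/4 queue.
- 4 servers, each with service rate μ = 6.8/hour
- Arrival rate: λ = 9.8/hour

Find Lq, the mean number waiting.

Traffic intensity: ρ = λ/(cμ) = 9.8/(4×6.8) = 0.3603
Since ρ = 0.3603 < 1, system is stable.
Offered load a = λ/μ = cρ = 9.8/6.8 = 1.4412
P₀ = [ Σₙ₌₀^3 aⁿ/n! + a^4/(4!(1-ρ)) ]⁻¹
Σ = a^0/0! + a^1/1! + a^2/2! + a^3/3! = 1.0000 + 1.4412 + 1.0385 + 0.4989 = 3.9786
a^4/(4!(1-ρ)) = 4.3139/(24 × 0.6397) = 0.2810
P₀ = 1/(3.9786 + 0.2810) = 0.2348
Lq = P₀·a^4·ρ / (4!(1-ρ)²) = 0.23477 × 4.3139 × 0.36029 / (24 × 0.40922) = 0.03715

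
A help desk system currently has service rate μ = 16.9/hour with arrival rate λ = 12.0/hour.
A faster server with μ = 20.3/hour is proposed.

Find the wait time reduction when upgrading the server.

System 1: ρ₁ = 12.0/16.9 = 0.7101, W₁ = 1/(16.9-12.0) = 0.2041
System 2: ρ₂ = 12.0/20.3 = 0.5911, W₂ = 1/(20.3-12.0) = 0.1205
Improvement: (W₁-W₂)/W₁ = (0.2041-0.1205)/0.2041 = 40.96%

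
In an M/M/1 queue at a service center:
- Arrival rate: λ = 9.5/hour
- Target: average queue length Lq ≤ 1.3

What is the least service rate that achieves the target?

For M/M/1: Lq = λ²/(μ(μ-λ))
Need Lq ≤ 1.3, i.e. μ(μ-λ) ≥ λ²/1.3
μ² - 9.5μ - 90.25/1.3 ≥ 0  →  μ² - 9.5μ - 69.42308 ≥ 0
Quadratic formula (positive root): μ = [λ + √(λ² + 4×69.42308)]/2
Discriminant: 90.25 + 4×69.42308 = 367.9423, √367.9423 = 19.1818
μ ≥ (9.5 + 19.1818)/2 = 14.3409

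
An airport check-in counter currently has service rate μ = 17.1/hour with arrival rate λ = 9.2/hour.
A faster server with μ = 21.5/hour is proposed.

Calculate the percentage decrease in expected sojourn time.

System 1: ρ₁ = 9.2/17.1 = 0.5380, W₁ = 1/(17.1-9.2) = 0.12658
System 2: ρ₂ = 9.2/21.5 = 0.4279, W₂ = 1/(21.5-9.2) = 0.081301
Improvement: (W₁-W₂)/W₁ = (0.12658-0.081301)/0.12658 = 35.77%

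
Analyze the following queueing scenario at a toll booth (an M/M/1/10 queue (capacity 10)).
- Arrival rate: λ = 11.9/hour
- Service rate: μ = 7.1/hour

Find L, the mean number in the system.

ρ = λ/μ = 11.9/7.1 = 1.67606
P₀ = (1-ρ)/(1-ρ^(K+1)) = (1-1.67606)/(1-1.67606^11) = -0.6761/-292.2143 = 0.002314
P_K = P₀×ρ^K = 0.0023136 × 1.67606^10 = 0.0023136 × 174.9426 = 0.4047
L = ρ[1 - (K+1)ρ^K + Kρ^(K+1)] / [(1-ρ)(1-ρ^(K+1))]
L = 1.67606 × (1 - 11×174.9426 + 10×293.2143) / ((1 - 1.67606) × (1 - 293.2143)) = 8.5585 vehicles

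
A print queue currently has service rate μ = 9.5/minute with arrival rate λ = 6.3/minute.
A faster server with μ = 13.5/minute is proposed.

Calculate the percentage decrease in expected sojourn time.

System 1: ρ₁ = 6.3/9.5 = 0.6632, W₁ = 1/(9.5-6.3) = 0.31250
System 2: ρ₂ = 6.3/13.5 = 0.4667, W₂ = 1/(13.5-6.3) = 0.13889
Improvement: (W₁-W₂)/W₁ = (0.31250-0.13889)/0.31250 = 55.56%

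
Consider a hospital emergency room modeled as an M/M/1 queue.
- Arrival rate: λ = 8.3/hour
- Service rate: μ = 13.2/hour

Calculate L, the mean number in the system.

ρ = λ/μ = 8.3/13.2 = 0.6288
For M/M/1: L = λ/(μ-λ)
L = 8.3/(13.2-8.3) = 8.3/4.90
L = 1.6939 patients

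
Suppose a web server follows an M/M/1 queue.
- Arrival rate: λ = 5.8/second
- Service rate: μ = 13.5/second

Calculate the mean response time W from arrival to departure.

First, compute utilization: ρ = λ/μ = 5.8/13.5 = 0.4296
For M/M/1: W = 1/(μ-λ)
W = 1/(13.5-5.8) = 1/7.70
W = 0.1299 seconds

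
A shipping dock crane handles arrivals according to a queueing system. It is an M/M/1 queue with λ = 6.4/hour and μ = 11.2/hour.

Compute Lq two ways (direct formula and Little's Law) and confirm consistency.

Method 1 (direct): Lq = λ²/(μ(μ-λ)) = 40.96/(11.2 × 4.80) = 0.7619

Method 2 (Little's Law):
W = 1/(μ-λ) = 1/4.80 = 0.208333
Wq = W - 1/μ = 0.208333 - 0.0892857 = 0.11905
Lq = λWq = 6.4 × 0.11905 = 0.7619 ✔ (matches Method 1)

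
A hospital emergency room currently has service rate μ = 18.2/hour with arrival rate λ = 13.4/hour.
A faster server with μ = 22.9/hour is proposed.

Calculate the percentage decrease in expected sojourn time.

System 1: ρ₁ = 13.4/18.2 = 0.7363, W₁ = 1/(18.2-13.4) = 0.20833
System 2: ρ₂ = 13.4/22.9 = 0.5852, W₂ = 1/(22.9-13.4) = 0.10526
Improvement: (W₁-W₂)/W₁ = (0.20833-0.10526)/0.20833 = 49.47%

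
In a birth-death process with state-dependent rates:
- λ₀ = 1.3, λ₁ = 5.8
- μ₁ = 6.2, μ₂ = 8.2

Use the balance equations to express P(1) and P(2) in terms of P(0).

Balance equations:
State 0: λ₀P₀ = μ₁P₁ → P₁ = (λ₀/μ₁)P₀ = (1.3/6.2)P₀ = 0.2097P₀
State 1: P₂ = (λ₀λ₁)/(μ₁μ₂)P₀ = (1.3×5.8)/(6.2×8.2)P₀ = 0.1483P₀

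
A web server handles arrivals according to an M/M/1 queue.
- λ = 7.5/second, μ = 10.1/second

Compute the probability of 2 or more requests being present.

ρ = λ/μ = 7.5/10.1 = 0.74257
P(N ≥ n) = ρⁿ
P(N ≥ 2) = 0.74257^2
P(N ≥ 2) = 0.5514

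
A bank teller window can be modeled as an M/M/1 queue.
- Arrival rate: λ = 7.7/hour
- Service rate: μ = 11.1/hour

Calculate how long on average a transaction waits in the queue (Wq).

First, compute utilization: ρ = λ/μ = 7.7/11.1 = 0.6937
For M/M/1: Wq = λ/(μ(μ-λ))
Wq = 7.7/(11.1 × (11.1-7.7))
Wq = 7.7/(11.1 × 3.40)
Wq = 0.2040 hours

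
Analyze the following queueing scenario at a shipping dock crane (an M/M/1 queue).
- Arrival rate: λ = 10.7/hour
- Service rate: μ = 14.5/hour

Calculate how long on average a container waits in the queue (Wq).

First, compute utilization: ρ = λ/μ = 10.7/14.5 = 0.7379
For M/M/1: Wq = λ/(μ(μ-λ))
Wq = 10.7/(14.5 × (14.5-10.7))
Wq = 10.7/(14.5 × 3.80)
Wq = 0.1942 hours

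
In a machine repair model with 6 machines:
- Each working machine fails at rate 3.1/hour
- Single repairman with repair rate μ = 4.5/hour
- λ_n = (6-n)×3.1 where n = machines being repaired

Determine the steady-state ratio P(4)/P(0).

P(4)/P(0) = ∏_{i=0}^{4-1} λ_i/μ_{i+1}
= (6-0)×3.1/4.5 × (6-1)×3.1/4.5 × (6-2)×3.1/4.5 × (6-3)×3.1/4.5
= 81.0773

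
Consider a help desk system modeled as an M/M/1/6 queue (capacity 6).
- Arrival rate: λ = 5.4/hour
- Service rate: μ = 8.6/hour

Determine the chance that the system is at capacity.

ρ = λ/μ = 5.4/8.6 = 0.6279
P₀ = (1-ρ)/(1-ρ^(K+1)) = (1-0.6279)/(1-0.6279^7) = 0.3721/0.9615 = 0.3870
P_K = P₀×ρ^K = 0.3870 × 0.6279^6 = 0.3870 × 0.06128 = 0.02372
Blocking probability = 2.37%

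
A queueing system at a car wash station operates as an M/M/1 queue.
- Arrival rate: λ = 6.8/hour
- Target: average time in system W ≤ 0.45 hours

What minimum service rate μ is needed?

For M/M/1: W = 1/(μ-λ)
Need W ≤ 0.45, so 1/(μ-λ) ≤ 0.45
μ - λ ≥ 1/0.45 = 2.2222
μ ≥ 6.8 + 2.2222 = 9.0222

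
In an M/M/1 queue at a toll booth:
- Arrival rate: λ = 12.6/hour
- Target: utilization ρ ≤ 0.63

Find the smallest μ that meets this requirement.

ρ = λ/μ, so μ = λ/ρ
μ ≥ 12.6/0.63 = 20.0000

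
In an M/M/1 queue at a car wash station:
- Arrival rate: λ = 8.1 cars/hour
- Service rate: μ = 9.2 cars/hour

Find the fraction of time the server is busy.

Server utilization: ρ = λ/μ
ρ = 8.1/9.2 = 0.8804
The server is busy 88.04% of the time.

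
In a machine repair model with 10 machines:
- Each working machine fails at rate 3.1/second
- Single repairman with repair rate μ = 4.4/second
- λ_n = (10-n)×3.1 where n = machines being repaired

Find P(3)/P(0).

P(3)/P(0) = ∏_{i=0}^{3-1} λ_i/μ_{i+1}
= (10-0)×3.1/4.4 × (10-1)×3.1/4.4 × (10-2)×3.1/4.4
= 251.8022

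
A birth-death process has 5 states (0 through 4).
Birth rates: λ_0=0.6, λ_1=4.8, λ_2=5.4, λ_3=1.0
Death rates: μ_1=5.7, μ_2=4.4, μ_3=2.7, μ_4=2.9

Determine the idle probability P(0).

Ratios P(n)/P(0) = (λ₀···λₙ₋₁)/(μ₁···μₙ):
P(1)/P(0) = (0.6)/(5.7) = 0.1053
P(2)/P(0) = (0.6×4.8)/(5.7×4.4) = 0.1148
P(3)/P(0) = (0.6×4.8×5.4)/(5.7×4.4×2.7) = 0.2297
P(4)/P(0) = (0.6×4.8×5.4×1.0)/(5.7×4.4×2.7×2.9) = 0.07919

Normalization: ∑ P(n) = 1
P(0) × (1.0000 + 0.1053 + 0.1148 + 0.2297 + 0.07919) = 1
P(0) × 1.5290 = 1
P(0) = 1/1.5290 = 0.6540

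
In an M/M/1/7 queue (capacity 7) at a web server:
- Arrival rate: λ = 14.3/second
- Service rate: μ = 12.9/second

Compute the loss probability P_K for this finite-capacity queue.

ρ = λ/μ = 14.3/12.9 = 1.10853
P₀ = (1-ρ)/(1-ρ^(K+1)) = (1-1.10853)/(1-1.10853^8) = -0.108530/-1.28023 = 0.08477
P_K = P₀×ρ^K = 0.08477 × 1.10853^7 = 0.08477 × 2.0570 = 0.1744
Blocking probability = 17.44%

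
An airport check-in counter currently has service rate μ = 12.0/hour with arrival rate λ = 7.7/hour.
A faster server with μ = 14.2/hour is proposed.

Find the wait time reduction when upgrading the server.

System 1: ρ₁ = 7.7/12.0 = 0.6417, W₁ = 1/(12.0-7.7) = 0.23256
System 2: ρ₂ = 7.7/14.2 = 0.5423, W₂ = 1/(14.2-7.7) = 0.15385
Improvement: (W₁-W₂)/W₁ = (0.23256-0.15385)/0.23256 = 33.85%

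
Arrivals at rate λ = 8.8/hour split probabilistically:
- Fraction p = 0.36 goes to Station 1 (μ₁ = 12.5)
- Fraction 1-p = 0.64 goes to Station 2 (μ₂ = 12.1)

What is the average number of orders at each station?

Effective rates: λ₁ = 8.8×0.36 = 3.168, λ₂ = 8.8×0.64 = 5.632
Station 1: ρ₁ = 3.168/12.5 = 0.25344, L₁ = ρ₁/(1-ρ₁) = 0.25344/(1-0.25344) = 0.3395
Station 2: ρ₂ = 5.632/12.1 = 0.46545, L₂ = ρ₂/(1-ρ₂) = 0.46545/(1-0.46545) = 0.8707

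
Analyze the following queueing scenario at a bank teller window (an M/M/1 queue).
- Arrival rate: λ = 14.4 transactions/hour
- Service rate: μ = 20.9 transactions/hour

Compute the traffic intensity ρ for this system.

Server utilization: ρ = λ/μ
ρ = 14.4/20.9 = 0.6890
The server is busy 68.90% of the time.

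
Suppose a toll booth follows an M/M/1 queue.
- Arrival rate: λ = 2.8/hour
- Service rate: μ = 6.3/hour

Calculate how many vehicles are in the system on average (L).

ρ = λ/μ = 2.8/6.3 = 0.4444
For M/M/1: L = λ/(μ-λ)
L = 2.8/(6.3-2.8) = 2.8/3.50
L = 0.8000 vehicles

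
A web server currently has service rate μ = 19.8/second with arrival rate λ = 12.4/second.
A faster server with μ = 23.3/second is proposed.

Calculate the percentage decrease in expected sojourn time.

System 1: ρ₁ = 12.4/19.8 = 0.6263, W₁ = 1/(19.8-12.4) = 0.13514
System 2: ρ₂ = 12.4/23.3 = 0.5322, W₂ = 1/(23.3-12.4) = 0.091743
Improvement: (W₁-W₂)/W₁ = (0.13514-0.091743)/0.13514 = 32.11%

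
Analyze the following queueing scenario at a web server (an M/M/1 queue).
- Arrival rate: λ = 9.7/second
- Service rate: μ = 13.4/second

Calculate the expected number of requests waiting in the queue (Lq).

ρ = λ/μ = 9.7/13.4 = 0.7239
For M/M/1: Lq = λ²/(μ(μ-λ))
Lq = 94.09/(13.4 × 3.70)
Lq = 1.8977 requests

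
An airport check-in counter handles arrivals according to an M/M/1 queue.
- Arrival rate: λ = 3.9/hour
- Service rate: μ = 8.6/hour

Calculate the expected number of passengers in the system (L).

ρ = λ/μ = 3.9/8.6 = 0.4535
For M/M/1: L = λ/(μ-λ)
L = 3.9/(8.6-3.9) = 3.9/4.70
L = 0.8298 passengers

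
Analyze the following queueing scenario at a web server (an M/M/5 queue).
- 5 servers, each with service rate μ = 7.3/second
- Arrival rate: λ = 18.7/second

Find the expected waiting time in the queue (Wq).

Traffic intensity: ρ = λ/(cμ) = 18.7/(5×7.3) = 0.5123
Since ρ = 0.5123 < 1, system is stable.
Offered load a = λ/μ = cρ = 18.7/7.3 = 2.5616
P₀ = [ Σₙ₌₀^4 aⁿ/n! + a^5/(5!(1-ρ)) ]⁻¹
Σ = a^0/0! + a^1/1! + a^2/2! + a^3/3! + a^4/4! = 1.0000 + 2.5616 + 3.2810 + 2.8016 + 1.7942 = 11.4384
a^5/(5!(1-ρ)) = 110.3046/(120 × 0.48767) = 1.8849
P₀ = 1/(11.4384 + 1.8849) = 0.07506
Lq = P₀·a^5·ρ / (5!(1-ρ)²) = 0.07506 × 110.3046 × 0.5123 / (120 × 0.2378) = 0.1486
Wq = Lq/λ = 0.14863/18.7 = 0.007948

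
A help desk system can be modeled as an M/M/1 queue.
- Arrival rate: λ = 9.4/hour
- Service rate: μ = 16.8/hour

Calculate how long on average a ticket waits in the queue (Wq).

First, compute utilization: ρ = λ/μ = 9.4/16.8 = 0.5595
For M/M/1: Wq = λ/(μ(μ-λ))
Wq = 9.4/(16.8 × (16.8-9.4))
Wq = 9.4/(16.8 × 7.40)
Wq = 0.07561 hours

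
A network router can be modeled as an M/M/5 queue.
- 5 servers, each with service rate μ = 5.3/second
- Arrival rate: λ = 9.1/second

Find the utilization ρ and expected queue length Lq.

Traffic intensity: ρ = λ/(cμ) = 9.1/(5×5.3) = 0.3434
Since ρ = 0.3434 < 1, system is stable.
Offered load a = λ/μ = cρ = 9.1/5.3 = 1.7170
P₀ = [ Σₙ₌₀^4 aⁿ/n! + a^5/(5!(1-ρ)) ]⁻¹
Σ = a^0/0! + a^1/1! + a^2/2! + a^3/3! + a^4/4! = 1.0000 + 1.7170 + 1.4740 + 0.8436 + 0.3621 = 5.3967
a^5/(5!(1-ρ)) = 14.9220/(120 × 0.6566) = 0.1894
P₀ = 1/(5.3967 + 0.1894) = 0.1790
Lq = P₀·a^5·ρ / (5!(1-ρ)²) = 0.1790 × 14.9220 × 0.3434 / (120 × 0.4311) = 0.01773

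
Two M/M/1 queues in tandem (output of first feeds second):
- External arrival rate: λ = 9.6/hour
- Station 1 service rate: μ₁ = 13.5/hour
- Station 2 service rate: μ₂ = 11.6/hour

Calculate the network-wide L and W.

By Jackson's theorem, each station behaves as independent M/M/1.
Station 1: ρ₁ = 9.6/13.5 = 0.7111, L₁ = ρ₁/(1-ρ₁) = λ/(μ₁-λ) = 9.6/3.90 = 2.4615
Station 2: ρ₂ = 9.6/11.6 = 0.8276, L₂ = ρ₂/(1-ρ₂) = λ/(μ₂-λ) = 9.6/2.00 = 4.8000
Total: L = L₁ + L₂ = 2.4615 + 4.8000 = 7.2615
W = L/λ = 7.2615/9.6 = 0.7564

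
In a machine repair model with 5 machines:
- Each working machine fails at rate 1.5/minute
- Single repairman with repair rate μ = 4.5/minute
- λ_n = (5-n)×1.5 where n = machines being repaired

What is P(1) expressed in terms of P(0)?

P(1)/P(0) = ∏_{i=0}^{1-1} λ_i/μ_{i+1}
= (5-0)×1.5/4.5
= 1.6667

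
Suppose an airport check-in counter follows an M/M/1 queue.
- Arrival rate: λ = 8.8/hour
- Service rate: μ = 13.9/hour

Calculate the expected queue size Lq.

ρ = λ/μ = 8.8/13.9 = 0.6331
For M/M/1: Lq = λ²/(μ(μ-λ))
Lq = 77.44/(13.9 × 5.10)
Lq = 1.0924 passengers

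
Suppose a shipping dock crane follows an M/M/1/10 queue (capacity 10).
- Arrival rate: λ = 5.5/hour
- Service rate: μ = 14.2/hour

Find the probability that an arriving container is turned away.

ρ = λ/μ = 5.5/14.2 = 0.387324
P₀ = (1-ρ)/(1-ρ^(K+1)) = (1-0.387324)/(1-0.387324^11) = 0.6127/1.0000 = 0.6127
P_K = P₀×ρ^K = 0.6127 × 0.387324^10 = 0.6127 × 0.00007599 = 0.00004656
Blocking probability = 0.004656%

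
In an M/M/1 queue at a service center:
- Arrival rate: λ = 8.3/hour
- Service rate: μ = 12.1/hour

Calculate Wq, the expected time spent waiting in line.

First, compute utilization: ρ = λ/μ = 8.3/12.1 = 0.6860
For M/M/1: Wq = λ/(μ(μ-λ))
Wq = 8.3/(12.1 × (12.1-8.3))
Wq = 8.3/(12.1 × 3.80)
Wq = 0.1805 hours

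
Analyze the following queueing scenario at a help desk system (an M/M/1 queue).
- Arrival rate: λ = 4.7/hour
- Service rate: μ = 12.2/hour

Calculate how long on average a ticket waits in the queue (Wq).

First, compute utilization: ρ = λ/μ = 4.7/12.2 = 0.3852
For M/M/1: Wq = λ/(μ(μ-λ))
Wq = 4.7/(12.2 × (12.2-4.7))
Wq = 4.7/(12.2 × 7.50)
Wq = 0.05137 hours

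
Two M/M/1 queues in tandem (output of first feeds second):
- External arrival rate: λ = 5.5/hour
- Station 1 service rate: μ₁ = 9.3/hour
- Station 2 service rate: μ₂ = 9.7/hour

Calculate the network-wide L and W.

By Jackson's theorem, each station behaves as independent M/M/1.
Station 1: ρ₁ = 5.5/9.3 = 0.5914, L₁ = ρ₁/(1-ρ₁) = λ/(μ₁-λ) = 5.5/3.80 = 1.4474
Station 2: ρ₂ = 5.5/9.7 = 0.5670, L₂ = ρ₂/(1-ρ₂) = λ/(μ₂-λ) = 5.5/4.20 = 1.3095
Total: L = L₁ + L₂ = 1.4474 + 1.3095 = 2.7569
W = L/λ = 2.7569/5.5 = 0.5013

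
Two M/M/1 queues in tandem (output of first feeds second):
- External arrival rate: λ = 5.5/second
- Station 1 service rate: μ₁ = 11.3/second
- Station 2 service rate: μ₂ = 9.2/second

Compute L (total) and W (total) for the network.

By Jackson's theorem, each station behaves as independent M/M/1.
Station 1: ρ₁ = 5.5/11.3 = 0.4867, L₁ = ρ₁/(1-ρ₁) = λ/(μ₁-λ) = 5.5/5.80 = 0.9483
Station 2: ρ₂ = 5.5/9.2 = 0.5978, L₂ = ρ₂/(1-ρ₂) = λ/(μ₂-λ) = 5.5/3.70 = 1.4865
Total: L = L₁ + L₂ = 0.9483 + 1.4865 = 2.4348
W = L/λ = 2.4348/5.5 = 0.4427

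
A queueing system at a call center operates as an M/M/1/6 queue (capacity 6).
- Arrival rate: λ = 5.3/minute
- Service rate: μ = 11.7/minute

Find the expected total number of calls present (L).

ρ = λ/μ = 5.3/11.7 = 0.45299
P₀ = (1-ρ)/(1-ρ^(K+1)) = (1-0.45299)/(1-0.45299^7) = 0.54701/0.99609 = 0.5492
P_K = P₀×ρ^K = 0.5492 × 0.45299^6 = 0.5492 × 0.008640 = 0.004745
L = ρ[1 - (K+1)ρ^K + Kρ^(K+1)] / [(1-ρ)(1-ρ^(K+1))]
L = 0.45299 × (1 - 7×0.008640 + 6×0.003914) / ((1 - 0.45299) × (1 - 0.003914)) = 0.8006 calls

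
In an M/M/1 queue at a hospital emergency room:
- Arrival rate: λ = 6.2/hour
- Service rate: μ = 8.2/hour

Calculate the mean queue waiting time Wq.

First, compute utilization: ρ = λ/μ = 6.2/8.2 = 0.7561
For M/M/1: Wq = λ/(μ(μ-λ))
Wq = 6.2/(8.2 × (8.2-6.2))
Wq = 6.2/(8.2 × 2.00)
Wq = 0.3780 hours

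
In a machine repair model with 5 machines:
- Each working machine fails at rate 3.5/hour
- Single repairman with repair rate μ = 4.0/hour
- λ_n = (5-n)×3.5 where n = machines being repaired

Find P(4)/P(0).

P(4)/P(0) = ∏_{i=0}^{4-1} λ_i/μ_{i+1}
= (5-0)×3.5/4.0 × (5-1)×3.5/4.0 × (5-2)×3.5/4.0 × (5-3)×3.5/4.0
= 70.3418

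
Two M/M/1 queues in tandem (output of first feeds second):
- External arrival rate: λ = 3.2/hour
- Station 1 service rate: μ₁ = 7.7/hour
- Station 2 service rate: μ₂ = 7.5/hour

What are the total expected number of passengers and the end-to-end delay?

By Jackson's theorem, each station behaves as independent M/M/1.
Station 1: ρ₁ = 3.2/7.7 = 0.4156, L₁ = ρ₁/(1-ρ₁) = λ/(μ₁-λ) = 3.2/4.50 = 0.7111
Station 2: ρ₂ = 3.2/7.5 = 0.4267, L₂ = ρ₂/(1-ρ₂) = λ/(μ₂-λ) = 3.2/4.30 = 0.7442
Total: L = L₁ + L₂ = 0.7111 + 0.7442 = 1.4553
W = L/λ = 1.4553/3.2 = 0.4548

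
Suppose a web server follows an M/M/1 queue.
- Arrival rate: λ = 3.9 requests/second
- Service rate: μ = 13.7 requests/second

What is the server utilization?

Server utilization: ρ = λ/μ
ρ = 3.9/13.7 = 0.2847
The server is busy 28.47% of the time.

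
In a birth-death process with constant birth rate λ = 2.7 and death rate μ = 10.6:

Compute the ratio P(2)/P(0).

For constant rates: P(n)/P(0) = (λ/μ)^n
P(2)/P(0) = (2.7/10.6)^2 = 0.25472^2 = 0.06488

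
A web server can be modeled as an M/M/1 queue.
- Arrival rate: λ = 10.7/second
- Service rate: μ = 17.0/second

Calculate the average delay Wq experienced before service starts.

First, compute utilization: ρ = λ/μ = 10.7/17.0 = 0.6294
For M/M/1: Wq = λ/(μ(μ-λ))
Wq = 10.7/(17.0 × (17.0-10.7))
Wq = 10.7/(17.0 × 6.30)
Wq = 0.09991 seconds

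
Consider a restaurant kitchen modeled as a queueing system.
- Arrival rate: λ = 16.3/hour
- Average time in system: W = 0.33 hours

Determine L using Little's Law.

Little's Law: L = λW
L = 16.3 × 0.33 = 5.3790 orders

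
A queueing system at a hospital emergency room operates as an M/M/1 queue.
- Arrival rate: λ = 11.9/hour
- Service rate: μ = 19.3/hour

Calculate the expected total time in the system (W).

First, compute utilization: ρ = λ/μ = 11.9/19.3 = 0.6166
For M/M/1: W = 1/(μ-λ)
W = 1/(19.3-11.9) = 1/7.40
W = 0.1351 hours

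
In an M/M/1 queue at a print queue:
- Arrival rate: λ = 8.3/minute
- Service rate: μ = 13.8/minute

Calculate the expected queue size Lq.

ρ = λ/μ = 8.3/13.8 = 0.6014
For M/M/1: Lq = λ²/(μ(μ-λ))
Lq = 68.89/(13.8 × 5.50)
Lq = 0.9076 jobs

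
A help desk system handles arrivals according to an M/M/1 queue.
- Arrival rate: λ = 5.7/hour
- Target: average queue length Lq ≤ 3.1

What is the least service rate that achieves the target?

For M/M/1: Lq = λ²/(μ(μ-λ))
Need Lq ≤ 3.1, i.e. μ(μ-λ) ≥ λ²/3.1
μ² - 5.7μ - 32.49/3.1 ≥ 0  →  μ² - 5.7μ - 10.48065 ≥ 0
Quadratic formula (positive root): μ = [λ + √(λ² + 4×10.48065)]/2
Discriminant: 32.49 + 4×10.48065 = 74.4126, √74.4126 = 8.6263
μ ≥ (5.7 + 8.6263)/2 = 7.1631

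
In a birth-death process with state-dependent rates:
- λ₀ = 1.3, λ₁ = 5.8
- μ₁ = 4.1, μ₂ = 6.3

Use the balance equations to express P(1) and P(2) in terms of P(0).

Balance equations:
State 0: λ₀P₀ = μ₁P₁ → P₁ = (λ₀/μ₁)P₀ = (1.3/4.1)P₀ = 0.3171P₀
State 1: P₂ = (λ₀λ₁)/(μ₁μ₂)P₀ = (1.3×5.8)/(4.1×6.3)P₀ = 0.2919P₀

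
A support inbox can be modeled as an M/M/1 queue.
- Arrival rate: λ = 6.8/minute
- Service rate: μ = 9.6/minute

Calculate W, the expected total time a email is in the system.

First, compute utilization: ρ = λ/μ = 6.8/9.6 = 0.7083
For M/M/1: W = 1/(μ-λ)
W = 1/(9.6-6.8) = 1/2.80
W = 0.3571 minutes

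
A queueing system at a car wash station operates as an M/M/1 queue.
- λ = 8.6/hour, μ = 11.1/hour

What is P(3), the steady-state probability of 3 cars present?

ρ = λ/μ = 8.6/11.1 = 0.7748
P(n) = (1-ρ)ρⁿ
P(3) = (1-0.7748) × 0.7748^3
P(3) = 0.2252 × 0.4651
P(3) = 0.1047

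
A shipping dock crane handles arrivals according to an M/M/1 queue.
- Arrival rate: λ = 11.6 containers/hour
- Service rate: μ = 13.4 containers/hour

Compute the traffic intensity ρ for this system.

Server utilization: ρ = λ/μ
ρ = 11.6/13.4 = 0.8657
The server is busy 86.57% of the time.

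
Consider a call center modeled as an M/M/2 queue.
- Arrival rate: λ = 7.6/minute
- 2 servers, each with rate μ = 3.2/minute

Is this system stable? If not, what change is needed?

Stability requires ρ = λ/(cμ) < 1
ρ = 7.6/(2 × 3.2) = 7.6/6.40 = 1.1875
Since 1.1875 ≥ 1, the system is UNSTABLE.
Need c > λ/μ = 7.6/3.2 = 2.37.
Minimum servers needed: c = 3.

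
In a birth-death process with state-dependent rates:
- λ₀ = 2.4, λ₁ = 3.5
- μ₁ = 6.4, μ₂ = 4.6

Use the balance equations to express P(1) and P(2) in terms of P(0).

Balance equations:
State 0: λ₀P₀ = μ₁P₁ → P₁ = (λ₀/μ₁)P₀ = (2.4/6.4)P₀ = 0.3750P₀
State 1: P₂ = (λ₀λ₁)/(μ₁μ₂)P₀ = (2.4×3.5)/(6.4×4.6)P₀ = 0.2853P₀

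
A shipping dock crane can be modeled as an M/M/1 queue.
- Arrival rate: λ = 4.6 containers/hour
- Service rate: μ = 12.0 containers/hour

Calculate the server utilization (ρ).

Server utilization: ρ = λ/μ
ρ = 4.6/12.0 = 0.3833
The server is busy 38.33% of the time.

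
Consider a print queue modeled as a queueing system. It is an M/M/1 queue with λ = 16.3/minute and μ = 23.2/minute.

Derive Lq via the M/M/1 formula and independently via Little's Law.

Method 1 (direct): Lq = λ²/(μ(μ-λ)) = 265.69/(23.2 × 6.90) = 1.6597

Method 2 (Little's Law):
W = 1/(μ-λ) = 1/6.90 = 0.144928
Wq = W - 1/μ = 0.144928 - 0.0431034 = 0.10182
Lq = λWq = 16.3 × 0.10182 = 1.6597 ✔ (matches Method 1)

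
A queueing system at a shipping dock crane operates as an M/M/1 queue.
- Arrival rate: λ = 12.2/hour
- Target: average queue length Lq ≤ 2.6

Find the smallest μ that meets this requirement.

For M/M/1: Lq = λ²/(μ(μ-λ))
Need Lq ≤ 2.6, i.e. μ(μ-λ) ≥ λ²/2.6
μ² - 12.2μ - 148.84/2.6 ≥ 0  →  μ² - 12.2μ - 57.24615 ≥ 0
Quadratic formula (positive root): μ = [λ + √(λ² + 4×57.24615)]/2
Discriminant: 148.84 + 4×57.24615 = 377.8246, √377.8246 = 19.43771
μ ≥ (12.2 + 19.43771)/2 = 15.8189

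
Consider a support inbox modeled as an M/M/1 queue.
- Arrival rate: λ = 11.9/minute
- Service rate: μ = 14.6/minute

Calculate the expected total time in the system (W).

First, compute utilization: ρ = λ/μ = 11.9/14.6 = 0.8151
For M/M/1: W = 1/(μ-λ)
W = 1/(14.6-11.9) = 1/2.70
W = 0.3704 minutes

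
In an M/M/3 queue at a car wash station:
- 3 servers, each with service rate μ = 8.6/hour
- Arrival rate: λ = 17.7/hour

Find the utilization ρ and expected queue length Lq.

Traffic intensity: ρ = λ/(cμ) = 17.7/(3×8.6) = 0.6860
Since ρ = 0.6860 < 1, system is stable.
Offered load a = λ/μ = cρ = 17.7/8.6 = 2.0581
P₀ = [ Σₙ₌₀^2 aⁿ/n! + a^3/(3!(1-ρ)) ]⁻¹
Σ = a^0/0! + a^1/1! + a^2/2! = 1.0000 + 2.0581 + 2.1180 = 5.1761
a^3/(3!(1-ρ)) = 8.7182/(6 × 0.31395) = 4.6282
P₀ = 1/(5.1761 + 4.6282) = 0.1020
Lq = P₀·a^3·ρ / (3!(1-ρ)²) = 0.1020 × 8.7182 × 0.6860 / (6 × 0.09857) = 1.0315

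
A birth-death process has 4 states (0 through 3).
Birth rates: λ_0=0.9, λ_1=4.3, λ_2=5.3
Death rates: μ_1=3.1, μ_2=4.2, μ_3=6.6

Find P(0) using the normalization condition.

Ratios P(n)/P(0) = (λ₀···λₙ₋₁)/(μ₁···μₙ):
P(1)/P(0) = (0.9)/(3.1) = 0.2903
P(2)/P(0) = (0.9×4.3)/(3.1×4.2) = 0.2972
P(3)/P(0) = (0.9×4.3×5.3)/(3.1×4.2×6.6) = 0.2387

Normalization: ∑ P(n) = 1
P(0) × (1.0000 + 0.2903 + 0.2972 + 0.2387) = 1
P(0) × 1.8262 = 1
P(0) = 1/1.8262 = 0.5476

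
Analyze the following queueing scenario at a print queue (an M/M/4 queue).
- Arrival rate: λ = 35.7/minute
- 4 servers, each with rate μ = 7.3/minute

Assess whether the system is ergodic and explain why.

Stability requires ρ = λ/(cμ) < 1
ρ = 35.7/(4 × 7.3) = 35.7/29.20 = 1.2226
Since 1.2226 ≥ 1, the system is UNSTABLE.
Need c > λ/μ = 35.7/7.3 = 4.89.
Minimum servers needed: c = 5.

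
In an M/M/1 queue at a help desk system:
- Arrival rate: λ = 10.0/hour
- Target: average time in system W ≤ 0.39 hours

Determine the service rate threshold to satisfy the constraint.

For M/M/1: W = 1/(μ-λ)
Need W ≤ 0.39, so 1/(μ-λ) ≤ 0.39
μ - λ ≥ 1/0.39 = 2.5641
μ ≥ 10.0 + 2.5641 = 12.5641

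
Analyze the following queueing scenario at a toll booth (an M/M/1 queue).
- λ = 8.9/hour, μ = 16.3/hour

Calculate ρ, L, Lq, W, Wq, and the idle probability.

Step 1: ρ = λ/μ = 8.9/16.3 = 0.5460
Step 2: L = λ/(μ-λ) = 8.9/7.40 = 1.2027
Step 3: Lq = λ²/(μ(μ-λ)) = 79.21/(16.3×7.40) = 0.6567
Step 4: W = 1/(μ-λ) = 1/7.40 = 0.13514
Step 5: Wq = λ/(μ(μ-λ)) = 8.9/(16.3×7.40) = 0.07379
Step 6: P(0) = 1-ρ = 0.4540
Verify: L = λW = 8.9×0.13514 = 1.2027 ✔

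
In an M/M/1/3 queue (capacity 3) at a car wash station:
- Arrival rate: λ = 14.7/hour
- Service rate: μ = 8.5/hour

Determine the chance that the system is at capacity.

ρ = λ/μ = 14.7/8.5 = 1.72941
P₀ = (1-ρ)/(1-ρ^(K+1)) = (1-1.72941)/(1-1.72941^4) = -0.7294/-7.9452 = 0.09180
P_K = P₀×ρ^K = 0.091805 × 1.72941^3 = 0.091805 × 5.1724 = 0.4749
Blocking probability = 47.49%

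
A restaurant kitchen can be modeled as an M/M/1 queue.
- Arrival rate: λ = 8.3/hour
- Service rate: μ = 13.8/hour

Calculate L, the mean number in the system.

ρ = λ/μ = 8.3/13.8 = 0.6014
For M/M/1: L = λ/(μ-λ)
L = 8.3/(13.8-8.3) = 8.3/5.50
L = 1.5091 orders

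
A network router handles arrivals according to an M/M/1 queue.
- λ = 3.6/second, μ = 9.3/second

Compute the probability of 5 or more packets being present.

ρ = λ/μ = 3.6/9.3 = 0.3871
P(N ≥ n) = ρⁿ
P(N ≥ 5) = 0.3871^5
P(N ≥ 5) = 0.008692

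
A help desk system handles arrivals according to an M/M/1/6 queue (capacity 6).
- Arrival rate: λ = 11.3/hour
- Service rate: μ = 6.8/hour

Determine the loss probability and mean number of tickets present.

ρ = λ/μ = 11.3/6.8 = 1.66176
P₀ = (1-ρ)/(1-ρ^(K+1)) = (1-1.66176)/(1-1.66176^7) = -0.6618/-33.9928 = 0.01947
P_K = P₀×ρ^K = 0.019468 × 1.66176^6 = 0.019468 × 21.0576 = 0.4099
Blocking probability P_6 = 0.4099 (40.99%)
L = ρ[1 - (K+1)ρ^K + Kρ^(K+1)] / [(1-ρ)(1-ρ^(K+1))]
L = 1.66176 × (1 - 7×21.0576 + 6×34.9928) / ((1 - 1.66176) × (1 - 34.9928)) = 4.6948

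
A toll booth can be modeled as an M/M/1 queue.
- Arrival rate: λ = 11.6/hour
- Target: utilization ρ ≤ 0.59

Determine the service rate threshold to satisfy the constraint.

ρ = λ/μ, so μ = λ/ρ
μ ≥ 11.6/0.59 = 19.6610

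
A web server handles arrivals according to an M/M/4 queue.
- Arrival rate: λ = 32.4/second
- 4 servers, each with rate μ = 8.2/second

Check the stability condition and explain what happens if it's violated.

Stability requires ρ = λ/(cμ) < 1
ρ = 32.4/(4 × 8.2) = 32.4/32.80 = 0.9878
Since 0.9878 < 1, the system is STABLE.
The servers are busy 98.78% of the time.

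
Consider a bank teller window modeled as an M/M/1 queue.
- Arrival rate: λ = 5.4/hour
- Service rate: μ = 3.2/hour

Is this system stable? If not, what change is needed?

Stability requires ρ = λ/(cμ) < 1
ρ = 5.4/(1 × 3.2) = 5.4/3.20 = 1.6875
Since 1.6875 ≥ 1, the system is UNSTABLE.
Queue grows without bound. Need μ > λ = 5.4.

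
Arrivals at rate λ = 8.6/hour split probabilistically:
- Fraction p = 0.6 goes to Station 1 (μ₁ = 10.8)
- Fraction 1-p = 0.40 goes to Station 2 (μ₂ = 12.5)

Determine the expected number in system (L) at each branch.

Effective rates: λ₁ = 8.6×0.6 = 5.16, λ₂ = 8.6×0.40 = 3.44
Station 1: ρ₁ = 5.16/10.8 = 0.47778, L₁ = ρ₁/(1-ρ₁) = 0.47778/(1-0.47778) = 0.9149
Station 2: ρ₂ = 3.44/12.5 = 0.2752, L₂ = ρ₂/(1-ρ₂) = 0.2752/(1-0.2752) = 0.3797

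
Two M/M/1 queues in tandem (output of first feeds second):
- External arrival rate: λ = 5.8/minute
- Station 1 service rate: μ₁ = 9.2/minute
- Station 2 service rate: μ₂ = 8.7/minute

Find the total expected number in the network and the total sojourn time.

By Jackson's theorem, each station behaves as independent M/M/1.
Station 1: ρ₁ = 5.8/9.2 = 0.6304, L₁ = ρ₁/(1-ρ₁) = λ/(μ₁-λ) = 5.8/3.40 = 1.7059
Station 2: ρ₂ = 5.8/8.7 = 0.6667, L₂ = ρ₂/(1-ρ₂) = λ/(μ₂-λ) = 5.8/2.90 = 2.0000
Total: L = L₁ + L₂ = 1.7059 + 2.0000 = 3.7059
W = L/λ = 3.7059/5.8 = 0.6389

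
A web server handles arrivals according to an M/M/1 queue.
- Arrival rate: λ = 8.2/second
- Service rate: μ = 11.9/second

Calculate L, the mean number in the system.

ρ = λ/μ = 8.2/11.9 = 0.6891
For M/M/1: L = λ/(μ-λ)
L = 8.2/(11.9-8.2) = 8.2/3.70
L = 2.2162 requests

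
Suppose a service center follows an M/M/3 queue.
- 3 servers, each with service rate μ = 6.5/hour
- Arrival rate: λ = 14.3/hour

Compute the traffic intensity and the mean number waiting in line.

Traffic intensity: ρ = λ/(cμ) = 14.3/(3×6.5) = 0.7333
Since ρ = 0.7333 < 1, system is stable.
Offered load a = λ/μ = cρ = 14.3/6.5 = 2.2000
P₀ = [ Σₙ₌₀^2 aⁿ/n! + a^3/(3!(1-ρ)) ]⁻¹
Σ = a^0/0! + a^1/1! + a^2/2! = 1.0000 + 2.2000 + 2.4200 = 5.6200
a^3/(3!(1-ρ)) = 10.6480/(6 × 0.266667) = 6.6550
P₀ = 1/(5.6200 + 6.6550) = 0.08147
Lq = P₀·a^3·ρ / (3!(1-ρ)²) = 0.081466 × 10.6480 × 0.73333 / (6 × 0.071111) = 1.4909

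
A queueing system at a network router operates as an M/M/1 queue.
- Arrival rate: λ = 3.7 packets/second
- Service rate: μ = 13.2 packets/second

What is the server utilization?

Server utilization: ρ = λ/μ
ρ = 3.7/13.2 = 0.2803
The server is busy 28.03% of the time.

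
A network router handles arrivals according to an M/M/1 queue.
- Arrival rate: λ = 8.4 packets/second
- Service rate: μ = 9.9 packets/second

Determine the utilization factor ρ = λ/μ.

Server utilization: ρ = λ/μ
ρ = 8.4/9.9 = 0.8485
The server is busy 84.85% of the time.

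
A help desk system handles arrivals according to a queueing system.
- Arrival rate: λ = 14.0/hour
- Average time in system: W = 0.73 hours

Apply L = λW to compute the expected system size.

Little's Law: L = λW
L = 14.0 × 0.73 = 10.2200 tickets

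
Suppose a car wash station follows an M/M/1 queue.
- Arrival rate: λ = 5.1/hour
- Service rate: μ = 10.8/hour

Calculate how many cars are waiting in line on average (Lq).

ρ = λ/μ = 5.1/10.8 = 0.4722
For M/M/1: Lq = λ²/(μ(μ-λ))
Lq = 26.01/(10.8 × 5.70)
Lq = 0.4225 cars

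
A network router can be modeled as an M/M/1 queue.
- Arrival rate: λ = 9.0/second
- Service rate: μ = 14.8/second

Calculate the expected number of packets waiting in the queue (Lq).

ρ = λ/μ = 9.0/14.8 = 0.6081
For M/M/1: Lq = λ²/(μ(μ-λ))
Lq = 81.00/(14.8 × 5.80)
Lq = 0.9436 packets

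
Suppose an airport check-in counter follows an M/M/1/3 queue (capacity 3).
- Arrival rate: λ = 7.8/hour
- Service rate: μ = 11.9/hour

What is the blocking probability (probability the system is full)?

ρ = λ/μ = 7.8/11.9 = 0.6555
P₀ = (1-ρ)/(1-ρ^(K+1)) = (1-0.6555)/(1-0.6555^4) = 0.3445/0.8154 = 0.4225
P_K = P₀×ρ^K = 0.4225 × 0.6555^3 = 0.4225 × 0.2817 = 0.1190
Blocking probability = 11.90%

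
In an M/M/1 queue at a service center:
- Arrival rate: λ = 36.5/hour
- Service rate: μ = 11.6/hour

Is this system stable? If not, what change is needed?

Stability requires ρ = λ/(cμ) < 1
ρ = 36.5/(1 × 11.6) = 36.5/11.60 = 3.1466
Since 3.1466 ≥ 1, the system is UNSTABLE.
Queue grows without bound. Need μ > λ = 36.5.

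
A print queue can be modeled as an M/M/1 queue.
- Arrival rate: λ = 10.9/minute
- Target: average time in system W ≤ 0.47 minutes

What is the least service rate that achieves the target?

For M/M/1: W = 1/(μ-λ)
Need W ≤ 0.47, so 1/(μ-λ) ≤ 0.47
μ - λ ≥ 1/0.47 = 2.1277
μ ≥ 10.9 + 2.1277 = 13.0277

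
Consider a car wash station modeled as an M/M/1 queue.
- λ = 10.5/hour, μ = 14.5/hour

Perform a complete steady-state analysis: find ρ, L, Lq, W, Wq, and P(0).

Step 1: ρ = λ/μ = 10.5/14.5 = 0.7241
Step 2: L = λ/(μ-λ) = 10.5/4.00 = 2.6250
Step 3: Lq = λ²/(μ(μ-λ)) = 110.25/(14.5×4.00) = 1.9009
Step 4: W = 1/(μ-λ) = 1/4.00 = 0.2500
Step 5: Wq = λ/(μ(μ-λ)) = 10.5/(14.5×4.00) = 0.1810
Step 6: P(0) = 1-ρ = 0.2759
Verify: L = λW = 10.5×0.2500 = 2.6250 ✔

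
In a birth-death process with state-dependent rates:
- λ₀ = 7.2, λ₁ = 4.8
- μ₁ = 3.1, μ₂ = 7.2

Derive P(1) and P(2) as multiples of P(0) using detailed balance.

Balance equations:
State 0: λ₀P₀ = μ₁P₁ → P₁ = (λ₀/μ₁)P₀ = (7.2/3.1)P₀ = 2.3226P₀
State 1: P₂ = (λ₀λ₁)/(μ₁μ₂)P₀ = (7.2×4.8)/(3.1×7.2)P₀ = 1.5484P₀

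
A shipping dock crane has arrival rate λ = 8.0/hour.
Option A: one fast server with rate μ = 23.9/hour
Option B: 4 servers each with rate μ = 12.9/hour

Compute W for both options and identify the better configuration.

Option A: single server μ = 23.9 (M/M/1)
  ρ_A = 8.0/23.9 = 0.3347
  W_A = 1/(μ-λ) = 1/(23.9-8.0) = 1/15.90 = 0.06289

Option B: 4 servers μ = 12.9 (M/M/4)
  ρ_B = λ/(cμ) = 8.0/(4×12.9) = 0.1550
  Offered load a = λ/μ = cρ = 8.0/12.9 = 0.6202
  P₀ = [ Σₙ₌₀^3 aⁿ/n! + a^4/(4!(1-ρ)) ]⁻¹
  Σ = a^0/0! + a^1/1! + a^2/2! + a^3/3! = 1.0000 + 0.6202 + 0.1923 + 0.03975 = 1.8522
  a^4/(4!(1-ρ)) = 0.14791/(24 × 0.84496) = 0.007294
  P₀ = 1/(1.8522 + 0.007294) = 0.5378
  Lq = P₀·a^4·ρ / (4!(1-ρ)²) = 0.53778 × 0.14791 × 0.15504 / (24 × 0.71396) = 0.0007197
  Wq_B = Lq/λ = 0.0007197/8.0 = 0.00008996
  W_B = Wq_B + 1/μ = 0.00008996 + 0.07752 = 0.07761

Since W_A = 0.06289 < W_B = 0.07761, Option A (single fast server) has the shorter time in system.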